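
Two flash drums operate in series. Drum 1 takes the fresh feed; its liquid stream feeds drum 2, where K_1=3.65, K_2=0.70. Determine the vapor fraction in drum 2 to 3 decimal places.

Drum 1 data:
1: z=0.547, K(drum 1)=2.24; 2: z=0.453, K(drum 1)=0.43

V/F (drum 2) = 0.791

Drum 1:
Let ψ₁ = V/F and solve Σ zᵢ(Kᵢ−1)/(1+ψ₁(Kᵢ−1)) = 0.
Feasibility: ΣzᵢKᵢ = 1.420, Σzᵢ/Kᵢ = 1.298 — both > 1, two phases present.
Binary case is linear: z₁(K₁−1)(1+ψ₁(K₂−1)) + z₂(K₂−1)(1+ψ₁(K₁−1)) = 0
⇒ ψ₁ = [z₁(K₁−1)+z₂(K₂−1)] / [−(K₁−1)(K₂−1)] = 0.4201/0.7068 = 0.594
Drum-1 compositions:
  1: x = 0.315, y = 0.705
  2: x = 0.685, y = 0.295
Drum-2 feed = drum-1 liquid: z₂ = (0.3149, 0.6851).
Drum 2:
Let ψ₂ = V/F and solve Σ zᵢ(Kᵢ−1)/(1+ψ₂(Kᵢ−1)) = 0.
g(0) = ΣzᵢKᵢ − 1 = 0.629 and g(1) = 1 − Σzᵢ/Kᵢ = -0.065, so a root lies in (0, 1).
Newton–Raphson from ψ₂ = 0.58:
  ψ₂ = 0.580: g = 0.0801, g' = -0.434 → ψ₂ = 0.765
  ψ₂ = 0.765: g = 0.0091, g' = -0.345 → ψ₂ = 0.791
Converged at ψ₂ = 0.791.
  1: x = 0.102, y = 0.371
  2: x = 0.898, y = 0.629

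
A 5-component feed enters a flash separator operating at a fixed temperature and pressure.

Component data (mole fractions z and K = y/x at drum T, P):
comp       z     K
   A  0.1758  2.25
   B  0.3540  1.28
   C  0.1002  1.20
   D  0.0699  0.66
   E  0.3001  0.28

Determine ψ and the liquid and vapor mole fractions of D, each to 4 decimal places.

ψ = 0.2258, x_D = 0.0757, y_D = 0.0500

Rachford–Rice: g(ψ) = Σ zᵢ(Kᵢ−1)/(1+ψ(Kᵢ−1)) = 0.
g(0) = ΣzᵢKᵢ − 1 = 0.0991 and g(1) = 1 − Σzᵢ/Kᵢ = -0.6159, so a root lies in (0, 1).
Iterate (Newton) starting at ψ = 0.5:
  ψ = 0.5000: g = -0.12585, g' = -0.5202 → ψ = 0.2581
  ψ = 0.2581: g = -0.01380, g' = -0.4292 → ψ = 0.2259
  ψ = 0.2259: g = -0.00005, g' = -0.4266 → ψ = 0.2258
Converged at ψ = 0.2258.
Compositions from xᵢ = zᵢ/(1+ψ(Kᵢ−1)), yᵢ = Kᵢxᵢ:
  A: x = 0.1371, y = 0.3085
  B: x = 0.3329, y = 0.4262
  C: x = 0.0959, y = 0.1150
  D: x = 0.0757, y = 0.0500
  E: x = 0.3584, y = 0.1003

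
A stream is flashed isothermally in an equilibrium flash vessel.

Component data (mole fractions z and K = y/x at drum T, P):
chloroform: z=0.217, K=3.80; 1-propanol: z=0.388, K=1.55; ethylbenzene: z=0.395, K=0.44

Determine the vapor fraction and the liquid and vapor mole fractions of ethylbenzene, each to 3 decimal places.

ψ = 0.692, x_ethylbenzene = 0.645, y_ethylbenzene = 0.284

Iterate (Newton) starting at ψ = 0.5:
  ψ = 0.500: g = 0.1133, g' = -0.607 → ψ = 0.687
  ψ = 0.687: g = 0.0033, g' = -0.588 → ψ = 0.692
Converged at ψ = 0.692.
Compositions from xᵢ = zᵢ/(1+ψ(Kᵢ−1)), yᵢ = Kᵢxᵢ:
  chloroform: x = 0.074, y = 0.281
  1-propanol: x = 0.281, y = 0.436
  ethylbenzene: x = 0.645, y = 0.284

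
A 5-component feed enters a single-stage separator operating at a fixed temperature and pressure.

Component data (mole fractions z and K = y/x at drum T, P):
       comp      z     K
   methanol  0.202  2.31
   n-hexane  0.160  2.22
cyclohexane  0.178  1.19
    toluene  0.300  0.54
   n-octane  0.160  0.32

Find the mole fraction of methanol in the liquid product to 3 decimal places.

x_methanol = 0.129

Let ψ = V/F and solve Σ zᵢ(Kᵢ−1)/(1+ψ(Kᵢ−1)) = 0.
Feasibility: ΣzᵢKᵢ = 1.247, Σzᵢ/Kᵢ = 1.365 — both > 1, two phases present.
Iterate (Newton) starting at ψ = 0.5:
  ψ = 0.500: g = -0.0320, g' = -0.501 → ψ = 0.436
Converged at ψ = 0.436.
Compositions from xᵢ = zᵢ/(1+ψ(Kᵢ−1)), yᵢ = Kᵢxᵢ:
  methanol: x = 0.129, y = 0.297
  n-hexane: x = 0.104, y = 0.232
  cyclohexane: x = 0.164, y = 0.196
  toluene: x = 0.375, y = 0.203
  n-octane: x = 0.227, y = 0.073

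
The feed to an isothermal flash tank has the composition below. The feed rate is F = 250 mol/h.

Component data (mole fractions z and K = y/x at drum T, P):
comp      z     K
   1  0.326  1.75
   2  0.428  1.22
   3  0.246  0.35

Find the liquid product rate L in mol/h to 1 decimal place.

L = 106.9 mol/h

Rachford–Rice: g(β) = Σ zᵢ(Kᵢ−1)/(1+β(Kᵢ−1)) = 0.
Check two-phase: ΣzᵢKᵢ = 1.179 > 1 and Σzᵢ/Kᵢ = 1.240 > 1, so g(0) = 0.179 > 0 and g(1) = -0.240 < 0.
Newton–Raphson from β = 0.5:
  β = 0.500: g = 0.0258, g' = -0.342 → β = 0.575
  β = 0.575: g = -0.0010, g' = -0.371 → β = 0.573
Converged at β = 0.573.
Then V = β·F = 0.5725·250 = 143.1 mol/h and L = F − V = 106.9 mol/h.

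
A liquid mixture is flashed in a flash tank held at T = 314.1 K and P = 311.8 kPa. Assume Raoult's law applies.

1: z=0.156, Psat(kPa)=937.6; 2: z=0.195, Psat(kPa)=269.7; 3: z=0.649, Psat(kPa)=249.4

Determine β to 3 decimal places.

β = 0.421

Raoult's law: Kᵢ = Pᵢˢᵃᵗ/P = Pᵢˢᵃᵗ/311.8.
  K_1 = 937.6/311.8 = 3.00706, K_2 = 269.7/311.8 = 0.86498, K_3 = 249.4/311.8 = 0.79987
Material balance + equilibrium reduce to Σ zᵢ(Kᵢ−1)/(1+β(Kᵢ−1)) = 0.
g(0) = ΣzᵢKᵢ − 1 = 0.157 and g(1) = 1 − Σzᵢ/Kᵢ = -0.089, so a root lies in (0, 1).
Newton iteration, β⁰ = 0.37:
  β = 0.370: g = 0.0117, g' = -0.241 → β = 0.418
  β = 0.418: g = 0.0005, g' = -0.221 → β = 0.421
Converged at β = 0.421.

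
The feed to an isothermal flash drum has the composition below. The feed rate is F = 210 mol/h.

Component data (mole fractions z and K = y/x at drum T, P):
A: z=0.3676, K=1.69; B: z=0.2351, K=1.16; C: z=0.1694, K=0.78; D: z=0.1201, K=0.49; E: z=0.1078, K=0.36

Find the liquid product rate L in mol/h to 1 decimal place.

Newton–Raphson from β = 0.5:
  β = 0.5000: g = -0.00214, g' = -0.2640 → β = 0.4919
Converged at β = 0.4919.
Then V = β·F = 0.4919·210 = 103.3 mol/h and L = F − V = 106.7 mol/h.

L = 106.7 mol/h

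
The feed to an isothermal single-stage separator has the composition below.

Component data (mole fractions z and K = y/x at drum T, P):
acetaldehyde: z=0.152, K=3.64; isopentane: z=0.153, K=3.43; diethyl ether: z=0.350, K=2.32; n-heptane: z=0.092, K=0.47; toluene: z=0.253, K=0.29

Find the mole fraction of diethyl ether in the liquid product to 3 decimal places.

x_diethyl ether = 0.172

Newton iteration, β⁰ = 0.62:
  β = 0.620: g = 0.1611, g' = -0.945 → β = 0.790
  β = 0.790: g = -0.0099, g' = -1.102 → β = 0.781
Converged at β = 0.781.
Compositions from xᵢ = zᵢ/(1+β(Kᵢ−1)), yᵢ = Kᵢxᵢ:
  acetaldehyde: x = 0.050, y = 0.181
  isopentane: x = 0.053, y = 0.181
  diethyl ether: x = 0.172, y = 0.400
  n-heptane: x = 0.157, y = 0.074
  toluene: x = 0.568, y = 0.165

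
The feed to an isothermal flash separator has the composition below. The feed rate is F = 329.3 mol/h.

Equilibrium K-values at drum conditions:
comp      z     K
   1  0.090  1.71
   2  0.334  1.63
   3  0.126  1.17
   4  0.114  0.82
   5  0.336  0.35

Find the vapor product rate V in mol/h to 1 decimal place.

Let ψ = V/F and solve Σ zᵢ(Kᵢ−1)/(1+ψ(Kᵢ−1)) = 0.
g(0) = ΣzᵢKᵢ − 1 = 0.057 and g(1) = 1 − Σzᵢ/Kᵢ = -0.464, so a root lies in (0, 1).
Newton iteration, ψ⁰ = 0.58:
  ψ = 0.580: g = -0.1546, g' = -0.467 → ψ = 0.249
  ψ = 0.249: g = -0.0254, g' = -0.341 → ψ = 0.175
  ψ = 0.175: g = -0.0004, g' = -0.332 → ψ = 0.174
Converged at ψ = 0.174.
Then V = ψ·F = 0.1736·329.3 = 57.2 mol/h and L = F − V = 272.1 mol/h.

V = 57.2 mol/h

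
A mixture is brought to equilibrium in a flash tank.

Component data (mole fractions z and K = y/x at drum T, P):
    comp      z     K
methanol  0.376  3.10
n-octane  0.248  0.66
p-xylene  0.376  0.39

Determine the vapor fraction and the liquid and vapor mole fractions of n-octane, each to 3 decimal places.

ψ = 0.437, x_n-octane = 0.291, y_n-octane = 0.192

Let ψ = V/F and solve Σ zᵢ(Kᵢ−1)/(1+ψ(Kᵢ−1)) = 0.
Feasibility: ΣzᵢKᵢ = 1.476, Σzᵢ/Kᵢ = 1.461 — both > 1, two phases present.
Newton–Raphson from ψ = 0.35:
  ψ = 0.350: g = 0.0678, g' = -0.814 → ψ = 0.433
  ψ = 0.433: g = 0.0028, g' = -0.753 → ψ = 0.437
Converged at ψ = 0.437.
Compositions from xᵢ = zᵢ/(1+ψ(Kᵢ−1)), yᵢ = Kᵢxᵢ:
  methanol: x = 0.196, y = 0.608
  n-octane: x = 0.291, y = 0.192
  p-xylene: x = 0.513, y = 0.200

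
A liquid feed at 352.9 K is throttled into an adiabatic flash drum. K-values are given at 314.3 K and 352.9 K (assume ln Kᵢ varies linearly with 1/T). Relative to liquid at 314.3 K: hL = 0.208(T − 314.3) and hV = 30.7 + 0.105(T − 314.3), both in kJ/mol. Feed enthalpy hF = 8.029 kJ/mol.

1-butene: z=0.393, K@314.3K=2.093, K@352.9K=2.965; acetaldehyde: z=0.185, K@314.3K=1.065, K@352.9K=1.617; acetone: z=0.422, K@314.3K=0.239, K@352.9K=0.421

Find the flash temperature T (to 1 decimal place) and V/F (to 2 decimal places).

Adiabatic flash: solve Rachford–Rice at each trial T, then check hF = ψ·hV(T) + (1−ψ)·hL(T).
  T = 314.3 K: K = (2.093, 1.065, 0.239), RR gives ψ = 0.178, H_out = 5.465 kJ/mol
  T = 352.9 K: K = (2.965, 1.617, 0.421), RR gives ψ = 0.691, H_out = 26.505 kJ/mol
  T = 333.6 K: K = (2.516, 1.328, 0.322), RR gives ψ = 0.444, H_out = 16.770 kJ/mol
  T = 324.0 K: K = (2.302, 1.194, 0.279), RR gives ψ = 0.319, H_out = 11.504 kJ/mol
  T = 319.1 K: K = (2.196, 1.128, 0.258), RR gives ψ = 0.251, H_out = 8.571 kJ/mol
  T = 316.7 K: K = (2.144, 1.096, 0.249), RR gives ψ = 0.215, H_out = 7.051 kJ/mol
Linear interpolation between T = 316.7 (H_out = 7.051) and T = 319.1 (H_out = 8.571) on hF = 8.029 gives T ≈ 318.2 K, at which ψ = 0.24.

T = 318.2 K, V/F = 0.24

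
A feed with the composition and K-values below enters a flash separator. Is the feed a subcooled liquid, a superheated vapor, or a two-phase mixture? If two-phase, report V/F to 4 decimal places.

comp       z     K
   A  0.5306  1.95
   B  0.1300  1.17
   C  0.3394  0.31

two-phase, V/F = 0.5076

ΣzᵢKᵢ = 1.2920; Σzᵢ/Kᵢ = 1.4781.
Both exceed 1, so a two-phase solution exists.
Rachford–Rice: g(ψ) = Σ zᵢ(Kᵢ−1)/(1+ψ(Kᵢ−1)) = 0.
Newton–Raphson from ψ = 0.5:
  ψ = 0.5000: g = 0.00458, g' = -0.5999 → ψ = 0.5076
Converged at ψ = 0.5076.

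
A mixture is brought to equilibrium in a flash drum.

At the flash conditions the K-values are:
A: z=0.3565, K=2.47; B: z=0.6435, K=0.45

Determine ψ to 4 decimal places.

ψ = 0.2104

Let ψ = V/F and solve Σ zᵢ(Kᵢ−1)/(1+ψ(Kᵢ−1)) = 0.
g(0) = ΣzᵢKᵢ − 1 = 0.1701 and g(1) = 1 − Σzᵢ/Kᵢ = -0.5743, so a root lies in (0, 1).
Binary case is linear: z₁(K₁−1)(1+ψ(K₂−1)) + z₂(K₂−1)(1+ψ(K₁−1)) = 0
⇒ ψ = [z₁(K₁−1)+z₂(K₂−1)] / [−(K₁−1)(K₂−1)] = 0.17013/0.80850 = 0.2104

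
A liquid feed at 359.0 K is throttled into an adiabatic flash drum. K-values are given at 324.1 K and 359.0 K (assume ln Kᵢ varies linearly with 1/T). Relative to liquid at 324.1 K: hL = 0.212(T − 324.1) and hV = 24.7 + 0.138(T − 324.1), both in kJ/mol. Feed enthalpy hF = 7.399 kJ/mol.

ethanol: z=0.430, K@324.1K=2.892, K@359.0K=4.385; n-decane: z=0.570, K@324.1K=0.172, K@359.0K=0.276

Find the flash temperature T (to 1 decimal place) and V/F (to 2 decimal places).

T = 329.5 K, V/F = 0.26

Adiabatic flash: solve Rachford–Rice at each trial T, then check hF = ψ·hV(T) + (1−ψ)·hL(T).
  T = 324.1 K: K = (2.892, 0.172), RR gives ψ = 0.218, H_out = 5.386 kJ/mol
  T = 359.0 K: K = (4.385, 0.276), RR gives ψ = 0.426, H_out = 16.810 kJ/mol
  T = 341.6 K: K = (3.601, 0.221), RR gives ψ = 0.333, H_out = 11.495 kJ/mol
  T = 332.9 K: K = (3.239, 0.196), RR gives ψ = 0.280, H_out = 8.598 kJ/mol
  T = 328.5 K: K = (3.063, 0.184), RR gives ψ = 0.250, H_out = 7.035 kJ/mol
  T = 330.7 K: K = (3.150, 0.190), RR gives ψ = 0.265, H_out = 7.826 kJ/mol
Linear interpolation between T = 328.5 (H_out = 7.035) and T = 330.7 (H_out = 7.826) on hF = 7.399 gives T ≈ 329.5 K, at which ψ = 0.26.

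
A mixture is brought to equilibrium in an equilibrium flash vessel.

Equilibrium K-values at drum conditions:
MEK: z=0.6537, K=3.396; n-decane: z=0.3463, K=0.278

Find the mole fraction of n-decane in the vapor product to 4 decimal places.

Rachford–Rice: g(β) = Σ zᵢ(Kᵢ−1)/(1+β(Kᵢ−1)) = 0.
Feasibility: ΣzᵢKᵢ = 2.3162, Σzᵢ/Kᵢ = 1.4382 — both > 1, two phases present.
Newton iteration, β⁰ = 0.7:
  β = 0.7000: g = 0.07952, g' = -1.2615 → β = 0.7630
  β = 0.7630: g = -0.00295, g' = -1.3642 → β = 0.7609
Converged at β = 0.7609.
Compositions from xᵢ = zᵢ/(1+β(Kᵢ−1)), yᵢ = Kᵢxᵢ:
  MEK: x = 0.2316, y = 0.7864
  n-decane: x = 0.7684, y = 0.2136

y_n-decane = 0.2136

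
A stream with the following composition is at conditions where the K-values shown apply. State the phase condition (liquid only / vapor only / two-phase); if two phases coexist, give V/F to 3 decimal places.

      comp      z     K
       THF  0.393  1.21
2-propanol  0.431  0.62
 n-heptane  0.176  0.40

ΣzᵢKᵢ = 0.813; Σzᵢ/Kᵢ = 1.460.
Since ΣzᵢKᵢ < 1 the mixture is below its bubble point — single liquid phase.

liquid only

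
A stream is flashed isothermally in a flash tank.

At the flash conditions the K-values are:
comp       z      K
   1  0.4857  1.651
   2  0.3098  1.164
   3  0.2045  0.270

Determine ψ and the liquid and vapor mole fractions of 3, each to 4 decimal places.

ψ = 0.6172, x_3 = 0.3722, y_3 = 0.1005

Let ψ = V/F and solve Σ zᵢ(Kᵢ−1)/(1+ψ(Kᵢ−1)) = 0.
Check two-phase: ΣzᵢKᵢ = 1.2177 > 1 and Σzᵢ/Kᵢ = 1.3177 > 1, so g(0) = 0.2177 > 0 and g(1) = -0.3177 < 0.
Iterate (Newton) starting at ψ = 0.5:
  ψ = 0.5000: g = 0.05041, g' = -0.3945 → ψ = 0.6278
  ψ = 0.6278: g = -0.00504, g' = -0.4819 → ψ = 0.6173
  ψ = 0.6173: g = -0.00005, g' = -0.4727 → ψ = 0.6172
Converged at ψ = 0.6172.
Compositions from xᵢ = zᵢ/(1+ψ(Kᵢ−1)), yᵢ = Kᵢxᵢ:
  1: x = 0.3465, y = 0.5720
  2: x = 0.2813, y = 0.3275
  3: x = 0.3722, y = 0.1005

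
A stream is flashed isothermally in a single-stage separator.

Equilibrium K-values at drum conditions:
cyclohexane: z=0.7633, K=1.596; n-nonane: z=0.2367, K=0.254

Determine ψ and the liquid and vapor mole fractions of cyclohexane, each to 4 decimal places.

ψ = 0.6260, x_cyclohexane = 0.5559, y_cyclohexane = 0.8872

Material balance + equilibrium reduce to Σ zᵢ(Kᵢ−1)/(1+ψ(Kᵢ−1)) = 0.
Feasibility: ΣzᵢKᵢ = 1.2783, Σzᵢ/Kᵢ = 1.4101 — both > 1, two phases present.
Binary case is linear: z₁(K₁−1)(1+ψ(K₂−1)) + z₂(K₂−1)(1+ψ(K₁−1)) = 0
⇒ ψ = [z₁(K₁−1)+z₂(K₂−1)] / [−(K₁−1)(K₂−1)] = 0.27835/0.44462 = 0.6260
Compositions from xᵢ = zᵢ/(1+ψ(Kᵢ−1)), yᵢ = Kᵢxᵢ:
  cyclohexane: x = 0.5559, y = 0.8872
  n-nonane: x = 0.4441, y = 0.1128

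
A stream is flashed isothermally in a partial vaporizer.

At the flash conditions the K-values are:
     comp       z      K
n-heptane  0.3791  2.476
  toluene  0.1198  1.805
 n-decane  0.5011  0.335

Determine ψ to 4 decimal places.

ψ = 0.3626

Let ψ = V/F and solve Σ zᵢ(Kᵢ−1)/(1+ψ(Kᵢ−1)) = 0.
Check two-phase: ΣzᵢKᵢ = 1.3228 > 1 and Σzᵢ/Kᵢ = 1.7153 > 1, so g(0) = 0.3228 > 0 and g(1) = -0.7153 < 0.
Newton iteration, ψ⁰ = 0.6:
  ψ = 0.6000: g = -0.19268, g' = -0.8811 → ψ = 0.3813
  ψ = 0.3813: g = -0.01461, g' = -0.7813 → ψ = 0.3626
Converged at ψ = 0.3626.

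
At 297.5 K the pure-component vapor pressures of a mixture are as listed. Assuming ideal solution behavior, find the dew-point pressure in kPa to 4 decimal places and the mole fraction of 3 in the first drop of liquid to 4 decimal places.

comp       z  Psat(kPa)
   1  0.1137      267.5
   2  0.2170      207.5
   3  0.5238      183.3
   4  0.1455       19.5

At the dew point ψ → 1, so Σzᵢ/Kᵢ = 1 with Kᵢ = Pᵢˢᵃᵗ/P ⇒ 1/P = Σzᵢ/Pᵢˢᵃᵗ.
1/P = 0.1137/267.5 + 0.2170/207.5 + 0.5238/183.3 + 0.1455/19.5 = 0.0117900 ⇒ P = 84.8178 kPa
xᵢ = zᵢP/Pᵢˢᵃᵗ ⇒ x_3 = 0.5238·84.8178/183.3 = 0.2424

Pdew = 84.8178 kPa, x_3 = 0.2424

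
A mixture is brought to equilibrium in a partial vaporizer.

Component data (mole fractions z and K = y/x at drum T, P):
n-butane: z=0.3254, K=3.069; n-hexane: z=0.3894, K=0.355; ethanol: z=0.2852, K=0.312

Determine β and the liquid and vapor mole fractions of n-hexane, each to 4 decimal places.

Rachford–Rice: g(β) = Σ zᵢ(Kᵢ−1)/(1+β(Kᵢ−1)) = 0.
g(0) = ΣzᵢKᵢ − 1 = 0.2259 and g(1) = 1 − Σzᵢ/Kᵢ = -1.1170, so a root lies in (0, 1).
Newton iteration, β⁰ = 0.38:
  β = 0.3800: g = -0.22147, g' = -0.9683 → β = 0.1513
  β = 0.1513: g = 0.01542, g' = -1.1751 → β = 0.1644
  β = 0.1644: g = 0.00017, g' = -1.1499 → β = 0.1646
Converged at β = 0.1646.
Compositions from xᵢ = zᵢ/(1+β(Kᵢ−1)), yᵢ = Kᵢxᵢ:
  n-butane: x = 0.2428, y = 0.7450
  n-hexane: x = 0.4356, y = 0.1547
  ethanol: x = 0.3216, y = 0.1003

β = 0.1646, x_n-hexane = 0.4356, y_n-hexane = 0.1547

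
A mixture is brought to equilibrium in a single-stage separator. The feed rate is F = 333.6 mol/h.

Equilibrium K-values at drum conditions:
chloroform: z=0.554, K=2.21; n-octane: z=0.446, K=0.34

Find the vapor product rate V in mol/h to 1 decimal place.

V = 157.1 mol/h

Binary case is linear: z₁(K₁−1)(1+V/F(K₂−1)) + z₂(K₂−1)(1+V/F(K₁−1)) = 0
⇒ V/F = [z₁(K₁−1)+z₂(K₂−1)] / [−(K₁−1)(K₂−1)] = 0.3760/0.7986 = 0.471
Then V = V/F·F = 0.4708·333.6 = 157.1 mol/h and L = F − V = 176.5 mol/h.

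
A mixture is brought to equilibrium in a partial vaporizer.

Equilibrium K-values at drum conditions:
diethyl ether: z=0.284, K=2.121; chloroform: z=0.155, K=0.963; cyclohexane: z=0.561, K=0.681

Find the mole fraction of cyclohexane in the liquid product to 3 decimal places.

Iterate (Newton) starting at ψ = 0.57:
  ψ = 0.570: g = -0.0303, g' = -0.218 → ψ = 0.431
  ψ = 0.431: g = 0.0013, g' = -0.239 → ψ = 0.437
Converged at ψ = 0.437.
Compositions from xᵢ = zᵢ/(1+ψ(Kᵢ−1)), yᵢ = Kᵢxᵢ:
  diethyl ether: x = 0.191, y = 0.404
  chloroform: x = 0.158, y = 0.152
  cyclohexane: x = 0.652, y = 0.444

x_cyclohexane = 0.652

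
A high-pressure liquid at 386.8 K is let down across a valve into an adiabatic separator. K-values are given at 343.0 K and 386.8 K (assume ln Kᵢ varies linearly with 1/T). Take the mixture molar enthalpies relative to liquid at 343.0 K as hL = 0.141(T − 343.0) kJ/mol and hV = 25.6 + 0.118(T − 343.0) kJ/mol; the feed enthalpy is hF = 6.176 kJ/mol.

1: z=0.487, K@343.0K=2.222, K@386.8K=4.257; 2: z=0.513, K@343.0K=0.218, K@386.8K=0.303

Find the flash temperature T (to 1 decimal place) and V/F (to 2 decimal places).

T = 345.0 K, V/F = 0.23

Adiabatic flash: solve Rachford–Rice at each trial T, then check hF = ψ·hV(T) + (1−ψ)·hL(T).
  T = 343.0 K: K = (2.222, 0.218), RR gives ψ = 0.203, H_out = 5.196 kJ/mol
  T = 386.8 K: K = (4.257, 0.303), RR gives ψ = 0.541, H_out = 19.485 kJ/mol
  T = 364.9 K: K = (3.136, 0.260), RR gives ψ = 0.418, H_out = 13.567 kJ/mol
  T = 353.9 K: K = (2.652, 0.238), RR gives ψ = 0.329, H_out = 9.874 kJ/mol
  T = 348.4 K: K = (2.429, 0.228), RR gives ψ = 0.272, H_out = 7.686 kJ/mol
  T = 345.7 K: K = (2.324, 0.223), RR gives ψ = 0.239, H_out = 6.492 kJ/mol
  T = 344.4 K: K = (2.274, 0.221), RR gives ψ = 0.222, H_out = 5.881 kJ/mol
Linear interpolation between T = 344.4 (H_out = 5.881) and T = 345.7 (H_out = 6.492) on hF = 6.176 gives T ≈ 345.0 K, at which ψ = 0.23.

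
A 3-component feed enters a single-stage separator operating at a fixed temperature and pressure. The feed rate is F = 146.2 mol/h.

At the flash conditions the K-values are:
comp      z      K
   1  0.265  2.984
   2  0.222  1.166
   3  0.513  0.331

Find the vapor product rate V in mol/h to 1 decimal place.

Rachford–Rice: g(ψ) = Σ zᵢ(Kᵢ−1)/(1+ψ(Kᵢ−1)) = 0.
Feasibility: ΣzᵢKᵢ = 1.219, Σzᵢ/Kᵢ = 1.829 — both > 1, two phases present.
Newton–Raphson from ψ = 0.6:
  ψ = 0.600: g = -0.2998, g' = -0.863 → ψ = 0.253
  ψ = 0.253: g = -0.0275, g' = -0.801 → ψ = 0.218
  ψ = 0.218: g = 0.0004, g' = -0.828 → ψ = 0.219
Converged at ψ = 0.219.
Then V = ψ·F = 0.2190·146.2 = 32.0 mol/h and L = F − V = 114.2 mol/h.

V = 32.0 mol/h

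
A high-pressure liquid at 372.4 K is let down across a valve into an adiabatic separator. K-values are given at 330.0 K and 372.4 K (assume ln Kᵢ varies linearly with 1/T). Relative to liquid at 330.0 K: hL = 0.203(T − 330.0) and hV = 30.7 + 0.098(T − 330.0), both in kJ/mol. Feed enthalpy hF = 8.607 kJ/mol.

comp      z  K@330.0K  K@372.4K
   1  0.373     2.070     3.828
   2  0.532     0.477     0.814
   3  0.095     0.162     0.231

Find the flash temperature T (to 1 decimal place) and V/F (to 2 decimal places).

Adiabatic flash: solve Rachford–Rice at each trial T, then check hF = ψ·hV(T) + (1−ψ)·hL(T).
  T = 330.0 K: K = (2.070, 0.477, 0.162), RR gives ψ = 0.067, H_out = 2.043 kJ/mol
  T = 372.4 K: K = (3.828, 0.814, 0.231), RR gives ψ = 0.825, H_out = 30.253 kJ/mol
  T = 351.2 K: K = (2.868, 0.633, 0.196), RR gives ψ = 0.490, H_out = 18.244 kJ/mol
  T = 340.6 K: K = (2.449, 0.552, 0.178), RR gives ψ = 0.297, H_out = 10.925 kJ/mol
  T = 335.3 K: K = (2.254, 0.514, 0.170), RR gives ψ = 0.189, H_out = 6.766 kJ/mol
  T = 338.0 K: K = (2.352, 0.533, 0.174), RR gives ψ = 0.245, H_out = 8.941 kJ/mol
  T = 336.6 K: K = (2.301, 0.523, 0.172), RR gives ψ = 0.216, H_out = 7.830 kJ/mol
Linear interpolation between T = 336.6 (H_out = 7.830) and T = 338.0 (H_out = 8.941) on hF = 8.607 gives T ≈ 337.6 K, at which ψ = 0.24.

T = 337.6 K, V/F = 0.24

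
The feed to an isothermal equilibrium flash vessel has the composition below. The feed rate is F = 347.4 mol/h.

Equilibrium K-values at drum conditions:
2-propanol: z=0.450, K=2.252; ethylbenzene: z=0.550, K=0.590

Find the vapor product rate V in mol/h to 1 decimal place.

Material balance + equilibrium reduce to Σ zᵢ(Kᵢ−1)/(1+ψ(Kᵢ−1)) = 0.
g(0) = ΣzᵢKᵢ − 1 = 0.338 and g(1) = 1 − Σzᵢ/Kᵢ = -0.132, so a root lies in (0, 1).
Binary case is linear: z₁(K₁−1)(1+ψ(K₂−1)) + z₂(K₂−1)(1+ψ(K₁−1)) = 0
⇒ ψ = [z₁(K₁−1)+z₂(K₂−1)] / [−(K₁−1)(K₂−1)] = 0.3379/0.5133 = 0.658
Then V = ψ·F = 0.6583·347.4 = 228.7 mol/h and L = F − V = 118.7 mol/h.

V = 228.7 mol/h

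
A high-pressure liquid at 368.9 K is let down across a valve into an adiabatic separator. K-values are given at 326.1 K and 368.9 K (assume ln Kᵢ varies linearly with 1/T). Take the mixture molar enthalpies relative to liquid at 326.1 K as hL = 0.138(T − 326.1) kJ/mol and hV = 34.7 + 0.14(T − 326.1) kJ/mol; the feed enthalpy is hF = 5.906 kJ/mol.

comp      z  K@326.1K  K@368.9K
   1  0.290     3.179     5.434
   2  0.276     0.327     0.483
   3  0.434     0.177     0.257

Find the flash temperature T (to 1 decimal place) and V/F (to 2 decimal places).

T = 336.8 K, V/F = 0.13

Adiabatic flash: solve Rachford–Rice at each trial T, then check hF = ψ·hV(T) + (1−ψ)·hL(T).
  T = 326.1 K: K = (3.179, 0.327, 0.177), RR gives ψ = 0.053, H_out = 1.848 kJ/mol
  T = 368.9 K: K = (5.434, 0.483, 0.257), RR gives ψ = 0.280, H_out = 15.639 kJ/mol
  T = 347.5 K: K = (4.225, 0.402, 0.216), RR gives ψ = 0.186, H_out = 9.426 kJ/mol
  T = 336.8 K: K = (3.682, 0.364, 0.196), RR gives ψ = 0.127, H_out = 5.897 kJ/mol
  T = 342.1 K: K = (3.946, 0.383, 0.206), RR gives ψ = 0.158, H_out = 7.695 kJ/mol
  T = 339.5 K: K = (3.815, 0.373, 0.201), RR gives ψ = 0.143, H_out = 6.827 kJ/mol
  T = 338.1 K: K = (3.746, 0.368, 0.198), RR gives ψ = 0.135, H_out = 6.349 kJ/mol
Linear interpolation between T = 336.8 (H_out = 5.897) and T = 338.1 (H_out = 6.349) on hF = 5.906 gives T ≈ 336.8 K, at which ψ = 0.13.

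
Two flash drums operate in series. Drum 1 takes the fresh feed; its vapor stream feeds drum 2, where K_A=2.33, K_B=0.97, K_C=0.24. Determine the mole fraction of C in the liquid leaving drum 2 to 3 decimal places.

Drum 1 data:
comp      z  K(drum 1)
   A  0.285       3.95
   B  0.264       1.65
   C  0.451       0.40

x_C (drum 2) = 0.430

Drum 1:
Let ψ₁ = V/F and solve Σ zᵢ(Kᵢ−1)/(1+ψ₁(Kᵢ−1)) = 0.
Feasibility: ΣzᵢKᵢ = 1.742, Σzᵢ/Kᵢ = 1.360 — both > 1, two phases present.
Newton–Raphson from ψ₁ = 0.5:
  ψ₁ = 0.500: g = 0.0826, g' = -0.800 → ψ₁ = 0.603
  ψ₁ = 0.603: g = 0.0016, g' = -0.777 → ψ₁ = 0.605
Converged at ψ₁ = 0.605.
Drum-1 compositions:
  A: x = 0.102, y = 0.404
  B: x = 0.189, y = 0.313
  C: x = 0.708, y = 0.283
Drum-2 feed = drum-1 vapor: z₂ = (0.4041, 0.3126, 0.2833).
Drum 2:
Newton iteration, ψ₂⁰ = 0.54:
  ψ₂ = 0.540: g = -0.0619, g' = -0.713 → ψ₂ = 0.453
  ψ₂ = 0.453: g = -0.0026, g' = -0.659 → ψ₂ = 0.449
Converged at ψ₂ = 0.449.
  A: x = 0.253, y = 0.589
  B: x = 0.317, y = 0.307
  C: x = 0.430, y = 0.103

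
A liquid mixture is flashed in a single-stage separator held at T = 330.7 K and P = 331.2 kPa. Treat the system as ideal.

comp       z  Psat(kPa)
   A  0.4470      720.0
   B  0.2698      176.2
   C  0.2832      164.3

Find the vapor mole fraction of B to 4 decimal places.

y_B = 0.1816

Raoult's law: Kᵢ = Pᵢˢᵃᵗ/P = Pᵢˢᵃᵗ/331.2.
  K_A = 720.0/331.2 = 2.173913, K_B = 176.2/331.2 = 0.532005, K_C = 164.3/331.2 = 0.496075
Material balance + equilibrium reduce to Σ zᵢ(Kᵢ−1)/(1+V/F(Kᵢ−1)) = 0.
g(0) = ΣzᵢKᵢ − 1 = 0.2558 and g(1) = 1 − Σzᵢ/Kᵢ = -0.2836, so a root lies in (0, 1).
Newton iteration, V/F⁰ = 0.5:
  V/F = 0.5000: g = -0.02496, g' = -0.4738 → V/F = 0.4473
  V/F = 0.4473: g = 0.00013, g' = -0.4792 → V/F = 0.4476
Converged at V/F = 0.4476.
Compositions from xᵢ = zᵢ/(1+V/F(Kᵢ−1)), yᵢ = Kᵢxᵢ:
  A: x = 0.2930, y = 0.6370
  B: x = 0.3413, y = 0.1816
  C: x = 0.3657, y = 0.1814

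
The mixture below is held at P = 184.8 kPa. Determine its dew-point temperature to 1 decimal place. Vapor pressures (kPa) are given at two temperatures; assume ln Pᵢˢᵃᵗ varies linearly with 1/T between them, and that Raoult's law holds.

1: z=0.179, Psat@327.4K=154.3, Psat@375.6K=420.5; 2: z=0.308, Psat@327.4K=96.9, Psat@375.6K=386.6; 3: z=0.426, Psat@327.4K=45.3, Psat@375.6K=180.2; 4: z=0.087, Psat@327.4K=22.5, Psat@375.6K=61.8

Dew-point temperature: Σzᵢ·P/Pᵢˢᵃᵗ(T) = 1. Interpolate ln Pᵢˢᵃᵗ = aᵢ + bᵢ/T.
  T = 327.4 K: ΣzᵢP/Pᵢˢᵃᵗ = 3.2542
  T = 375.6 K: ΣzᵢP/Pᵢˢᵃᵗ = 0.9229
  T = 351.5 K: ΣzᵢP/Pᵢˢᵃᵗ = 1.6535
  T = 363.6 K: ΣzᵢP/Pᵢˢᵃᵗ = 1.2209
  T = 369.6 K: ΣzᵢP/Pᵢˢᵃᵗ = 1.0589
  T = 372.6 K: ΣzᵢP/Pᵢˢᵃᵗ = 0.9880
  T = 371.1 K: ΣzᵢP/Pᵢˢᵃᵗ = 1.0227
Interpolating between 371.1 K and 372.6 K gives T ≈ 372.1 K.

T = 372.1 K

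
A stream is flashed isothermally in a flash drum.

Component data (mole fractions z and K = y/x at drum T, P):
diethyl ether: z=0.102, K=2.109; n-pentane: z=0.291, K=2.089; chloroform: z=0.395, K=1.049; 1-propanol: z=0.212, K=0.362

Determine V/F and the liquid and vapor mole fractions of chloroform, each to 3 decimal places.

Material balance + equilibrium reduce to Σ zᵢ(Kᵢ−1)/(1+V/F(Kᵢ−1)) = 0.
Feasibility: ΣzᵢKᵢ = 1.314, Σzᵢ/Kᵢ = 1.150 — both > 1, two phases present.
Newton iteration, V/F⁰ = 0.5:
  V/F = 0.500: g = 0.0982, g' = -0.384 → V/F = 0.756
  V/F = 0.756: g = -0.0073, g' = -0.464 → V/F = 0.740
Converged at V/F = 0.740.
Compositions from xᵢ = zᵢ/(1+V/F(Kᵢ−1)), yᵢ = Kᵢxᵢ:
  diethyl ether: x = 0.056, y = 0.118
  n-pentane: x = 0.161, y = 0.337
  chloroform: x = 0.381, y = 0.400
  1-propanol: x = 0.402, y = 0.145

V/F = 0.740, x_chloroform = 0.381, y_chloroform = 0.400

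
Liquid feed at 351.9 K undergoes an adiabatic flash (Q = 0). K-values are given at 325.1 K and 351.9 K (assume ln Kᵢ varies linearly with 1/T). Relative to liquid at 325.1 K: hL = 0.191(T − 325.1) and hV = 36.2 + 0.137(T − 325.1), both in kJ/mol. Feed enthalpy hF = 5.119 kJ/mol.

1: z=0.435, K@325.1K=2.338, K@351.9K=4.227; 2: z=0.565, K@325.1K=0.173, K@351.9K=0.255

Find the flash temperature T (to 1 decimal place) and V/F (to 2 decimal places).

T = 326.7 K, V/F = 0.13

Adiabatic flash: solve Rachford–Rice at each trial T, then check hF = ψ·hV(T) + (1−ψ)·hL(T).
  T = 325.1 K: K = (2.338, 0.173), RR gives ψ = 0.104, H_out = 3.755 kJ/mol
  T = 351.9 K: K = (4.227, 0.255), RR gives ψ = 0.409, H_out = 19.326 kJ/mol
  T = 338.5 K: K = (3.181, 0.212), RR gives ψ = 0.293, H_out = 12.943 kJ/mol
  T = 331.8 K: K = (2.735, 0.192), RR gives ψ = 0.213, H_out = 8.900 kJ/mol
  T = 328.5 K: K = (2.534, 0.182), RR gives ψ = 0.164, H_out = 6.545 kJ/mol
  T = 326.8 K: K = (2.435, 0.178), RR gives ψ = 0.135, H_out = 5.203 kJ/mol
Linear interpolation between T = 325.1 (H_out = 3.755) and T = 326.8 (H_out = 5.203) on hF = 5.119 gives T ≈ 326.7 K, at which ψ = 0.13.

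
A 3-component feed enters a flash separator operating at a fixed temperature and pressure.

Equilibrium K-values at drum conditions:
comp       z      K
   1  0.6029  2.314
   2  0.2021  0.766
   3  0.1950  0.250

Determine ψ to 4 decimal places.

ψ = 0.7585

Rachford–Rice: g(ψ) = Σ zᵢ(Kᵢ−1)/(1+ψ(Kᵢ−1)) = 0.
Feasibility: ΣzᵢKᵢ = 1.5987, Σzᵢ/Kᵢ = 1.3044 — both > 1, two phases present.
Newton iteration, ψ⁰ = 0.5:
  ψ = 0.5000: g = 0.19054, g' = -0.6741 → ψ = 0.7827
  ψ = 0.7827: g = -0.02144, g' = -0.9126 → ψ = 0.7592
  ψ = 0.7592: g = -0.00053, g' = -0.8687 → ψ = 0.7585
Converged at ψ = 0.7585.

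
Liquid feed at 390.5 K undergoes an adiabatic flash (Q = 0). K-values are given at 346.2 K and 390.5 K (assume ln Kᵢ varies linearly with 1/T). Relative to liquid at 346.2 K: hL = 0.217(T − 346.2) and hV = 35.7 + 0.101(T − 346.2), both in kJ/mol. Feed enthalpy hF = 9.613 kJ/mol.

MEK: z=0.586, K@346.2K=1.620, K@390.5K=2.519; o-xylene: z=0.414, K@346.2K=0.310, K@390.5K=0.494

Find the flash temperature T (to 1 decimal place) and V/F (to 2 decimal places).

Adiabatic flash: solve Rachford–Rice at each trial T, then check hF = ψ·hV(T) + (1−ψ)·hL(T).
  T = 346.2 K: K = (1.620, 0.310), RR gives ψ = 0.182, H_out = 6.481 kJ/mol
  T = 390.5 K: K = (2.519, 0.494), RR gives ψ = 0.886, H_out = 36.677 kJ/mol
  T = 368.4 K: K = (2.048, 0.397), RR gives ψ = 0.577, H_out = 23.927 kJ/mol
  T = 357.3 K: K = (1.828, 0.352), RR gives ψ = 0.405, H_out = 16.335 kJ/mol
  T = 351.8 K: K = (1.724, 0.331), RR gives ψ = 0.304, H_out = 11.859 kJ/mol
  T = 349.0 K: K = (1.671, 0.320), RR gives ψ = 0.246, H_out = 9.296 kJ/mol
  T = 350.4 K: K = (1.697, 0.326), RR gives ψ = 0.275, H_out = 10.605 kJ/mol
Linear interpolation between T = 349.0 (H_out = 9.296) and T = 350.4 (H_out = 10.605) on hF = 9.613 gives T ≈ 349.3 K, at which ψ = 0.25.

T = 349.3 K, V/F = 0.25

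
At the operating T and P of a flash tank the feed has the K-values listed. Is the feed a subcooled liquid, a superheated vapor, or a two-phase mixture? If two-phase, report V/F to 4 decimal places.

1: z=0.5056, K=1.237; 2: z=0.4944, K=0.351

ΣzᵢKᵢ = 0.7990; Σzᵢ/Kᵢ = 1.8173.
Since ΣzᵢKᵢ < 1 the mixture is below its bubble point — single liquid phase.

subcooled liquid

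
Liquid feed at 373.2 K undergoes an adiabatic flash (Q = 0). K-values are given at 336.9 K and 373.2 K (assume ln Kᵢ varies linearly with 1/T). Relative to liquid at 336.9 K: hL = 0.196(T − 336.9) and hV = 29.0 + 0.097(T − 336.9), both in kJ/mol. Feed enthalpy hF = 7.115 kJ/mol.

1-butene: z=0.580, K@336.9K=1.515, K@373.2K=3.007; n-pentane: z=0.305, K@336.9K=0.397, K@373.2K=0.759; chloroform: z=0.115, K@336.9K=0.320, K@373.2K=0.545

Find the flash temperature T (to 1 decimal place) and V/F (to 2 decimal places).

Adiabatic flash: solve Rachford–Rice at each trial T, then check hF = ψ·hV(T) + (1−ψ)·hL(T).
  T = 336.9 K: K = (1.515, 0.397, 0.320), RR gives ψ = 0.114, H_out = 3.295 kJ/mol
  T = 373.2 K: K = (3.007, 0.759, 0.545), RR gives ψ = 1.000, H_out = 32.521 kJ/mol
  T = 355.0 K: K = (2.170, 0.558, 0.423), RR gives ψ = 0.838, H_out = 26.335 kJ/mol
  T = 345.9 K: K = (1.820, 0.472, 0.369), RR gives ψ = 0.528, H_out = 16.596 kJ/mol
  T = 341.4 K: K = (1.662, 0.433, 0.344), RR gives ψ = 0.346, H_out = 10.766 kJ/mol
  T = 339.1 K: K = (1.586, 0.415, 0.332), RR gives ψ = 0.236, H_out = 7.230 kJ/mol
Linear interpolation between T = 336.9 (H_out = 3.295) and T = 339.1 (H_out = 7.230) on hF = 7.115 gives T ≈ 339.0 K, at which ψ = 0.23.

T = 339.0 K, V/F = 0.23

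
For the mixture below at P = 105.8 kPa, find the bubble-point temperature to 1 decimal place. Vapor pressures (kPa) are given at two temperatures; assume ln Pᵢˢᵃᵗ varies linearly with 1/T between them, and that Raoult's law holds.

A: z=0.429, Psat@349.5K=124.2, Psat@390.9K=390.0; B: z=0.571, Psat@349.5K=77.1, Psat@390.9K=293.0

Bubble-point temperature: ΣzᵢPᵢˢᵃᵗ(T) = P. Interpolate ln Pᵢˢᵃᵗ = aᵢ + bᵢ/T.
  T = 349.5 K: ΣzᵢPᵢˢᵃᵗ = 97.31 kPa
  T = 390.9 K: ΣzᵢPᵢˢᵃᵗ = 334.61 kPa
  T = 370.2 K: ΣzᵢPᵢˢᵃᵗ = 186.57 kPa
  T = 359.9 K: ΣzᵢPᵢˢᵃᵗ = 136.18 kPa
  T = 354.7 K: ΣzᵢPᵢˢᵃᵗ = 115.39 kPa
  T = 352.1 K: ΣzᵢPᵢˢᵃᵗ = 106.03 kPa
Interpolating between 349.5 K and 352.1 K gives T ≈ 352.0 K.

T = 352.0 K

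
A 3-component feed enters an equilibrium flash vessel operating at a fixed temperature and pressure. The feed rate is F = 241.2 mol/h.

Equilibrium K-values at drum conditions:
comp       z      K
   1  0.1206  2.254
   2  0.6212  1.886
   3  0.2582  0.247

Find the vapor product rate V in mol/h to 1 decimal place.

Material balance + equilibrium reduce to Σ zᵢ(Kᵢ−1)/(1+ψ(Kᵢ−1)) = 0.
Check two-phase: ΣzᵢKᵢ = 1.5072 > 1 and Σzᵢ/Kᵢ = 1.4282 > 1, so g(0) = 0.5072 > 0 and g(1) = -0.4282 < 0.
Newton–Raphson from ψ = 0.35:
  ψ = 0.3500: g = 0.26121, g' = -0.6456 → ψ = 0.7546
  ψ = 0.7546: g = -0.04269, g' = -1.0104 → ψ = 0.7123
  ψ = 0.7123: g = -0.00205, g' = -0.9173 → ψ = 0.7101
Converged at ψ = 0.7101.
Then V = ψ·F = 0.7101·241.2 = 171.3 mol/h and L = F − V = 69.9 mol/h.

V = 171.3 mol/h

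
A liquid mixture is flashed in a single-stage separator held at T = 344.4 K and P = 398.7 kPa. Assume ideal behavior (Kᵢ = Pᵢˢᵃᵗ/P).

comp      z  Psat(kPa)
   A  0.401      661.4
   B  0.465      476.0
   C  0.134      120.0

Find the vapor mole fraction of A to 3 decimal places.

y_A = 0.421

Raoult's law: Kᵢ = Pᵢˢᵃᵗ/P = Pᵢˢᵃᵗ/398.7.
  K_A = 661.4/398.7 = 1.65889, K_B = 476.0/398.7 = 1.19388, K_C = 120.0/398.7 = 0.30098
Material balance + equilibrium reduce to Σ zᵢ(Kᵢ−1)/(1+V/F(Kᵢ−1)) = 0.
Check two-phase: ΣzᵢKᵢ = 1.261 > 1 and Σzᵢ/Kᵢ = 1.076 > 1, so g(0) = 0.261 > 0 and g(1) = -0.076 < 0.
Newton–Raphson from V/F = 0.5:
  V/F = 0.500: g = 0.1369, g' = -0.268 → V/F = 1.000
  V/F = 1.000: g = -0.0764, g' = -0.798 → V/F = 0.904
  V/F = 0.904: g = -0.0123, g' = -0.565 → V/F = 0.882
Converged at V/F = 0.882.
Compositions from xᵢ = zᵢ/(1+V/F(Kᵢ−1)), yᵢ = Kᵢxᵢ:
  A: x = 0.254, y = 0.421
  B: x = 0.397, y = 0.474
  C: x = 0.349, y = 0.105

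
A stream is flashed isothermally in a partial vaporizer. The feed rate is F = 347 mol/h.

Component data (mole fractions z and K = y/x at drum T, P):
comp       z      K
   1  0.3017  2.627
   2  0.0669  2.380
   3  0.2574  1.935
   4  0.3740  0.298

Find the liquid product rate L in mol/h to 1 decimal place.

Rachford–Rice: g(ψ) = Σ zᵢ(Kᵢ−1)/(1+ψ(Kᵢ−1)) = 0.
Feasibility: ΣzᵢKᵢ = 1.5613, Σzᵢ/Kᵢ = 1.5310 — both > 1, two phases present.
Newton–Raphson from ψ = 0.7:
  ψ = 0.7000: g = -0.09430, g' = -1.0023 → ψ = 0.6059
  ψ = 0.6059: g = -0.00579, g' = -0.8901 → ψ = 0.5994
Converged at ψ = 0.5994.
Then V = ψ·F = 0.5994·347 = 208.0 mol/h and L = F − V = 139.0 mol/h.

L = 139.0 mol/h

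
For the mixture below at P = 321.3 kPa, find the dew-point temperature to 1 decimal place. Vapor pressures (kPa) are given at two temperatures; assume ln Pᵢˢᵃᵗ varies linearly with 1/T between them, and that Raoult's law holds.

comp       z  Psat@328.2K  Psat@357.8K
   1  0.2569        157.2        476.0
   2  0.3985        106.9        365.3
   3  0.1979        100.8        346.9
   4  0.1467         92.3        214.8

T = 355.6 K

Dew-point temperature: Σzᵢ·P/Pᵢˢᵃᵗ(T) = 1. Interpolate ln Pᵢˢᵃᵗ = aᵢ + bᵢ/T.
  T = 328.2 K: ΣzᵢP/Pᵢˢᵃᵗ = 2.8643
  T = 357.8 K: ΣzᵢP/Pᵢˢᵃᵗ = 0.9266
  T = 343.0 K: ΣzᵢP/Pᵢˢᵃᵗ = 1.5854
  T = 350.4 K: ΣzᵢP/Pᵢˢᵃᵗ = 1.2044
  T = 354.1 K: ΣzᵢP/Pᵢˢᵃᵗ = 1.0548
  T = 356.0 K: ΣzᵢP/Pᵢˢᵃᵗ = 0.9865
Interpolating between 354.1 K and 356.0 K gives T ≈ 355.6 K.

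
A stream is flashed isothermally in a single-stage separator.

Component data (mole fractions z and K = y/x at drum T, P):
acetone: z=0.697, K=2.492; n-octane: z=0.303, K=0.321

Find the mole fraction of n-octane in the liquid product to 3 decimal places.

Material balance + equilibrium reduce to Σ zᵢ(Kᵢ−1)/(1+V/F(Kᵢ−1)) = 0.
Feasibility: ΣzᵢKᵢ = 1.834, Σzᵢ/Kᵢ = 1.224 — both > 1, two phases present.
Binary case is linear: z₁(K₁−1)(1+V/F(K₂−1)) + z₂(K₂−1)(1+V/F(K₁−1)) = 0
⇒ V/F = [z₁(K₁−1)+z₂(K₂−1)] / [−(K₁−1)(K₂−1)] = 0.8342/1.0131 = 0.823
Compositions from xᵢ = zᵢ/(1+V/F(Kᵢ−1)), yᵢ = Kᵢxᵢ:
  acetone: x = 0.313, y = 0.779
  n-octane: x = 0.687, y = 0.221

x_n-octane = 0.687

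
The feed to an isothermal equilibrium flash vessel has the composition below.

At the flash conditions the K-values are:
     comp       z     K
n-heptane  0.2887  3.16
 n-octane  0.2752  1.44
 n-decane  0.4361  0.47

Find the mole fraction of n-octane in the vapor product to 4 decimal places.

y_n-octane = 0.3080

Rachford–Rice: g(ψ) = Σ zᵢ(Kᵢ−1)/(1+ψ(Kᵢ−1)) = 0.
Check two-phase: ΣzᵢKᵢ = 1.5135 > 1 and Σzᵢ/Kᵢ = 1.2103 > 1, so g(0) = 0.5135 > 0 and g(1) = -0.2103 < 0.
Newton iteration, ψ⁰ = 0.7:
  ψ = 0.7000: g = -0.02664, g' = -0.5542 → ψ = 0.6519
  ψ = 0.6519: g = -0.00011, g' = -0.5504 → ψ = 0.6517
Converged at ψ = 0.6517.
Compositions from xᵢ = zᵢ/(1+ψ(Kᵢ−1)), yᵢ = Kᵢxᵢ:
  n-heptane: x = 0.1199, y = 0.3789
  n-octane: x = 0.2139, y = 0.3080
  n-decane: x = 0.6662, y = 0.3131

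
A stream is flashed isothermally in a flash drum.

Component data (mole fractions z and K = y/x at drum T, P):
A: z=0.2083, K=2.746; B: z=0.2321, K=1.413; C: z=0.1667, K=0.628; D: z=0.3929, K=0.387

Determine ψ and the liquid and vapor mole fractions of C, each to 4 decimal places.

ψ = 0.2280, x_C = 0.1821, y_C = 0.1144

Let ψ = V/F and solve Σ zᵢ(Kᵢ−1)/(1+ψ(Kᵢ−1)) = 0.
g(0) = ΣzᵢKᵢ − 1 = 0.1567 and g(1) = 1 − Σzᵢ/Kᵢ = -0.5208, so a root lies in (0, 1).
Newton–Raphson from ψ = 0.63:
  ψ = 0.6300: g = -0.22412, g' = -0.6001 → ψ = 0.2566
  ψ = 0.2566: g = -0.01650, g' = -0.5713 → ψ = 0.2277
  ψ = 0.2277: g = 0.00019, g' = -0.5852 → ψ = 0.2280
Converged at ψ = 0.2280.
Compositions from xᵢ = zᵢ/(1+ψ(Kᵢ−1)), yᵢ = Kᵢxᵢ:
  A: x = 0.1490, y = 0.4091
  B: x = 0.2121, y = 0.2997
  C: x = 0.1821, y = 0.1144
  D: x = 0.4567, y = 0.1768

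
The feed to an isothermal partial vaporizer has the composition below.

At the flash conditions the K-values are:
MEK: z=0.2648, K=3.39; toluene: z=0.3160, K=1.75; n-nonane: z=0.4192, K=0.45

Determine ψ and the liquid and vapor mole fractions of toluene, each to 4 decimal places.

Material balance + equilibrium reduce to Σ zᵢ(Kᵢ−1)/(1+ψ(Kᵢ−1)) = 0.
Feasibility: ΣzᵢKᵢ = 1.6393, Σzᵢ/Kᵢ = 1.1902 — both > 1, two phases present.
Iterate (Newton) starting at ψ = 0.5:
  ψ = 0.5000: g = 0.14267, g' = -0.6492 → ψ = 0.7198
  ψ = 0.7198: g = 0.00493, g' = -0.6268 → ψ = 0.7276
Converged at ψ = 0.7276.
Compositions from xᵢ = zᵢ/(1+ψ(Kᵢ−1)), yᵢ = Kᵢxᵢ:
  MEK: x = 0.0967, y = 0.3277
  toluene: x = 0.2044, y = 0.3578
  n-nonane: x = 0.6989, y = 0.3145

ψ = 0.7276, x_toluene = 0.2044, y_toluene = 0.3578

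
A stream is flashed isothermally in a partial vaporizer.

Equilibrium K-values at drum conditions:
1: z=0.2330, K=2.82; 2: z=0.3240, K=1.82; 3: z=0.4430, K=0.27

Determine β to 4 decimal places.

Material balance + equilibrium reduce to Σ zᵢ(Kᵢ−1)/(1+β(Kᵢ−1)) = 0.
Feasibility: ΣzᵢKᵢ = 1.3664, Σzᵢ/Kᵢ = 1.9014 — both > 1, two phases present.
Newton–Raphson from β = 0.5:
  β = 0.5000: g = -0.09883, g' = -0.9066 → β = 0.3910
  β = 0.3910: g = -0.00363, g' = -0.8507 → β = 0.3867
Converged at β = 0.3867.

β = 0.3867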